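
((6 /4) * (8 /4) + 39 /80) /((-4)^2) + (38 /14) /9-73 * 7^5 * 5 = -494690473303 /80640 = -6134554.48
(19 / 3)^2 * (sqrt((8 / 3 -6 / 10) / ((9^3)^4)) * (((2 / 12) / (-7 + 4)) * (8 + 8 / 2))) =-722 * sqrt(465) / 215233605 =-0.00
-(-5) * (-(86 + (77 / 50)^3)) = -11206533 / 25000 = -448.26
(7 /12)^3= 343 /1728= 0.20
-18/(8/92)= -207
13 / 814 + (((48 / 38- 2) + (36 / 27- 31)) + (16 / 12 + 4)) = -1162465 / 46398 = -25.05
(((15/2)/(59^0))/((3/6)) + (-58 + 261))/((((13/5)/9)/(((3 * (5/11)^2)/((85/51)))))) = 441450/1573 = 280.64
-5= -5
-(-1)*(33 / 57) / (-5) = -11 / 95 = -0.12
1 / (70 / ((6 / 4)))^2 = 9 / 19600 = 0.00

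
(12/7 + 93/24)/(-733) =-313/41048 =-0.01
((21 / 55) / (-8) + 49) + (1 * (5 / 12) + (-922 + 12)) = -1136033 / 1320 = -860.63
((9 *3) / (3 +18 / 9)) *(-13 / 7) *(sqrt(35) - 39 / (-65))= -65.35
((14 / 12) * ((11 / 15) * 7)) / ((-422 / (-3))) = 539 / 12660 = 0.04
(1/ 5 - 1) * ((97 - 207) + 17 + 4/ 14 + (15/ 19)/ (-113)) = 5574032/ 75145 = 74.18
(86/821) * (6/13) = 516/10673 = 0.05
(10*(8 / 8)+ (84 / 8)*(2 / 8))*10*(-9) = -4545 / 4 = -1136.25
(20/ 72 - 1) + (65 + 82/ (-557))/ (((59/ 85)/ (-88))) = -4864027939/ 591534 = -8222.74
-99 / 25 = -3.96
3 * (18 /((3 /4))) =72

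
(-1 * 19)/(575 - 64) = -19/511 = -0.04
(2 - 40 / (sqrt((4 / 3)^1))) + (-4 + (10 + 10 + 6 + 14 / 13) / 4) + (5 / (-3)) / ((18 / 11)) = 2633 / 702 - 20* sqrt(3) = -30.89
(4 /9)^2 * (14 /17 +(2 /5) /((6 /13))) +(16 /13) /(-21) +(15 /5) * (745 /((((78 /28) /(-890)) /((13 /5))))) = -3489561349324 /1879605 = -1856539.72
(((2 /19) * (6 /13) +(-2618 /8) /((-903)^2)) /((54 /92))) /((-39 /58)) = -3698639729 /30297220317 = -0.12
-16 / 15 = -1.07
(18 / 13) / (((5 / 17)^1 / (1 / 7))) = 306 / 455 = 0.67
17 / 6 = 2.83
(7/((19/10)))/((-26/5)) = -175/247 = -0.71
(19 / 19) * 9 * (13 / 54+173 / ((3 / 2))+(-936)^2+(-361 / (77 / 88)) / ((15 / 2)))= 1655935907 / 210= 7885409.08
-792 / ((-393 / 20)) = 5280 / 131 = 40.31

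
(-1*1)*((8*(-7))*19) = 1064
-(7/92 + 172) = -15831/92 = -172.08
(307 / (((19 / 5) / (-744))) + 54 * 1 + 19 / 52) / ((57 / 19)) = -59332367 / 2964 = -20017.67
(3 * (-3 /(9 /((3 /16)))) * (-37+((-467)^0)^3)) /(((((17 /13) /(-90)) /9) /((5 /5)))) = -4181.03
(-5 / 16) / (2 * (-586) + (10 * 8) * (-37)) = 5 / 66112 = 0.00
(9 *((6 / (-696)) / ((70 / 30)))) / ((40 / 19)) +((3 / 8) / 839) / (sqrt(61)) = -513 / 32480 +3 *sqrt(61) / 409432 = -0.02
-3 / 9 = -1 / 3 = -0.33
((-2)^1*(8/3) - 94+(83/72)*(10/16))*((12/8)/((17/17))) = -56801/384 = -147.92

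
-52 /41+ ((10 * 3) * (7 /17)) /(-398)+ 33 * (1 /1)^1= 4396978 /138703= 31.70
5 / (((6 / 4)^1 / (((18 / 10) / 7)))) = 6 / 7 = 0.86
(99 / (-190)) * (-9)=891 / 190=4.69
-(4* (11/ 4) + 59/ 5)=-114/ 5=-22.80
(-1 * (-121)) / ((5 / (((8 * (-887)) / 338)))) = -429308 / 845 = -508.06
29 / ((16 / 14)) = 25.38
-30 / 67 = -0.45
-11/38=-0.29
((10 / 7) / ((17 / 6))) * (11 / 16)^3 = 19965 / 121856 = 0.16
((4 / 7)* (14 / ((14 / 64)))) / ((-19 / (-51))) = 98.17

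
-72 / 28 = -18 / 7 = -2.57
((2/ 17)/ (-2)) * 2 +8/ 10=58/ 85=0.68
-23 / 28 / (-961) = 23 / 26908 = 0.00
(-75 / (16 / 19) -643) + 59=-10769 / 16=-673.06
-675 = -675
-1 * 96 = -96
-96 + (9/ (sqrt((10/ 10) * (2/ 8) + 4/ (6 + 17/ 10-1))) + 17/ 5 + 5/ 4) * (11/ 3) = -1579/ 20 + 66 * sqrt(15209)/ 227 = -43.09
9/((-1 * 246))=-3/82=-0.04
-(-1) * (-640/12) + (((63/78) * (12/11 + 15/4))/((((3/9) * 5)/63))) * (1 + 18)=47272429/17160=2754.80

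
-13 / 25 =-0.52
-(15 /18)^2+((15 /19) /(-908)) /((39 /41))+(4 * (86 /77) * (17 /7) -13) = -1547973593 /543981438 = -2.85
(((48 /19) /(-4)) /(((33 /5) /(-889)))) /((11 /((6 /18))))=17780 /6897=2.58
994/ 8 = 497/ 4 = 124.25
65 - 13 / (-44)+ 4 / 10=14453 / 220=65.70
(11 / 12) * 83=913 / 12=76.08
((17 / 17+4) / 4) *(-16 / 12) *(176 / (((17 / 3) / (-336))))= 295680 / 17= 17392.94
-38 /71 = -0.54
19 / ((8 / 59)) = 1121 / 8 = 140.12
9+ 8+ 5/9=158/9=17.56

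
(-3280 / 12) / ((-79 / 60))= 16400 / 79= 207.59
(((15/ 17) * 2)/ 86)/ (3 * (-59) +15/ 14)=-70/ 600151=-0.00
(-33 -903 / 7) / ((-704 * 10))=81 / 3520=0.02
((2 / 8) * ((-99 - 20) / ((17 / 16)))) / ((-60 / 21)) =49 / 5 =9.80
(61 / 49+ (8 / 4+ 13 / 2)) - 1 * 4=563 / 98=5.74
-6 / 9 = -2 / 3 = -0.67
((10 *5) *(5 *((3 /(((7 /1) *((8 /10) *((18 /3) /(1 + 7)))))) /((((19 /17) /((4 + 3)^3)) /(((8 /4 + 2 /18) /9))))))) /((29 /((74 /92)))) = 19263125 /54027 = 356.55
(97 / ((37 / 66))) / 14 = 12.36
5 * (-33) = -165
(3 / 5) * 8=24 / 5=4.80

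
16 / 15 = 1.07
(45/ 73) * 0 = 0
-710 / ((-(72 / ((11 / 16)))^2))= 42955 / 663552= 0.06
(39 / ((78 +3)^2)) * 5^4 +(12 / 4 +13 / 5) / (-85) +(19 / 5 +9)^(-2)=13916414219 / 3807129600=3.66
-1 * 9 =-9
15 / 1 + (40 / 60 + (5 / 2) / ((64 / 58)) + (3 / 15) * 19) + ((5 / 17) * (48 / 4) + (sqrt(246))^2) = 4426991 / 16320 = 271.26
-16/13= -1.23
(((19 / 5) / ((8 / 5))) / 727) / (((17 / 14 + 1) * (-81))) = -133 / 7301988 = -0.00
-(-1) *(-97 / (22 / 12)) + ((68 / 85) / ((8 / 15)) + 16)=-779 / 22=-35.41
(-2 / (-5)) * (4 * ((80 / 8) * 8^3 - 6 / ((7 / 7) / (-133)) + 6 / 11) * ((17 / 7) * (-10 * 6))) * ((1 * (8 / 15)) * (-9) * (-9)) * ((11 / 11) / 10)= -5961023.70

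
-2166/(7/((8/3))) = -5776/7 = -825.14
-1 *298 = -298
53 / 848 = 1 / 16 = 0.06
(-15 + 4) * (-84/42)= 22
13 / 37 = 0.35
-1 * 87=-87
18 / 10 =9 / 5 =1.80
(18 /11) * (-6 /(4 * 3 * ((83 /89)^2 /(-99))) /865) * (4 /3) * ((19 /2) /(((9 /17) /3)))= 46052694 /5958985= 7.73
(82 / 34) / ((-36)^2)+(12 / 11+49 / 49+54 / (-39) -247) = -775961177 / 3150576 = -246.29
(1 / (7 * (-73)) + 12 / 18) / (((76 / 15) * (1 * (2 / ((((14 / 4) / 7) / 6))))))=5095 / 932064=0.01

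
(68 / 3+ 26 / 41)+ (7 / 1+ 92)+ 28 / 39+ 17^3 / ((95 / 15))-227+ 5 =6853504 / 10127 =676.76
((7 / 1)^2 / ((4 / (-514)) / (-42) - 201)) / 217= -37779 / 33628676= -0.00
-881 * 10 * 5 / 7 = -44050 / 7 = -6292.86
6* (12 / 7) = 72 / 7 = 10.29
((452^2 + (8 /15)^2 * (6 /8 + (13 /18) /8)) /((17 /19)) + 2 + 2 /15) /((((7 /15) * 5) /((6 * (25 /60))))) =244652.32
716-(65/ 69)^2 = 3404651/ 4761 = 715.11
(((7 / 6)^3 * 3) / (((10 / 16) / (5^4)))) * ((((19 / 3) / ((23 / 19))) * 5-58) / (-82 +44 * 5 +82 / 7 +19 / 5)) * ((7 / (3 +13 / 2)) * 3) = -46156223750 / 21132009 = -2184.19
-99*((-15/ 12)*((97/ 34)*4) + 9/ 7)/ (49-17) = 305811/ 7616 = 40.15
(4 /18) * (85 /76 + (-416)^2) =13152341 /342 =38457.14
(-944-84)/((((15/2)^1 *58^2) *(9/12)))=-2056/37845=-0.05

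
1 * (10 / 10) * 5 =5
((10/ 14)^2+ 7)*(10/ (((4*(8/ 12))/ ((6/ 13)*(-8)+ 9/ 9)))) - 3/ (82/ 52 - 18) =-419886/ 5551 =-75.64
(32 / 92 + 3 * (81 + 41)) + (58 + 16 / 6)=29464 / 69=427.01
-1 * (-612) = 612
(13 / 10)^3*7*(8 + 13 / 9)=261443 / 1800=145.25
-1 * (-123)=123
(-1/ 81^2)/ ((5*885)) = -1/ 29032425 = -0.00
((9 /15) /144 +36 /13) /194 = 0.01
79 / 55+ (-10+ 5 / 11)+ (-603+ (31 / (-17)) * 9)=-586732 / 935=-627.52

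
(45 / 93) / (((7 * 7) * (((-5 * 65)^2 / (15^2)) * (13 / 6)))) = 162 / 16686215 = 0.00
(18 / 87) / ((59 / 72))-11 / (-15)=0.99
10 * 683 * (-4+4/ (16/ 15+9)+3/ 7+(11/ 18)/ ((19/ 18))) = -355965940/ 20083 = -17724.74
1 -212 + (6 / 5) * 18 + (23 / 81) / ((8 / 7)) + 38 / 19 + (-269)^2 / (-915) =-52618607 / 197640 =-266.23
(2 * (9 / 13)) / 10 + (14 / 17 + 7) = 8798 / 1105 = 7.96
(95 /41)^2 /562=9025 /944722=0.01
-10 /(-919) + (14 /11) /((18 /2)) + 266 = 24214802 /90981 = 266.15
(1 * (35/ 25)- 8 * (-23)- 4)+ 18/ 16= 7301/ 40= 182.52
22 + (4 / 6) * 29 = 41.33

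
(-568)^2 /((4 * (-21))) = -80656 /21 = -3840.76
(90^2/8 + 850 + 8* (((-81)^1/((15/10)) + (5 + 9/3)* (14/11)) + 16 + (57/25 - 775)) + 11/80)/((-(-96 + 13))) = -19983339/365200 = -54.72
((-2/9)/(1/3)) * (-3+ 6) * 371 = -742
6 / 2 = 3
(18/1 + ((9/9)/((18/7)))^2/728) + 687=23755687/33696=705.00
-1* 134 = -134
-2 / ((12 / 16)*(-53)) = 8 / 159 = 0.05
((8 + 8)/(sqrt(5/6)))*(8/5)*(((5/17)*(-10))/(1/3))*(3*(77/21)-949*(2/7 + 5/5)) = 6500352*sqrt(30)/119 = 299192.39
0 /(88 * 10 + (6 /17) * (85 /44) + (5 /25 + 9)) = 0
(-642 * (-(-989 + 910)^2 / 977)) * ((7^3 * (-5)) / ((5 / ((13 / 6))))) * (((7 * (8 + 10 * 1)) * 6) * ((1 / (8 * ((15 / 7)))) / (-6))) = 437716348251 / 19540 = 22401041.36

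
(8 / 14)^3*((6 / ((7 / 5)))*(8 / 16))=960 / 2401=0.40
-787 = -787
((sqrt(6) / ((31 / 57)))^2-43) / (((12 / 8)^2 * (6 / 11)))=-18.51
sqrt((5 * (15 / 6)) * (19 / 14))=5 * sqrt(133) / 14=4.12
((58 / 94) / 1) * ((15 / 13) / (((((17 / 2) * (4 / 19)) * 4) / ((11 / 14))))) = 90915 / 1163344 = 0.08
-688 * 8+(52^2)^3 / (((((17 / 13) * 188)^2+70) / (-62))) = -103606366658688 / 5113123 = -20262834.80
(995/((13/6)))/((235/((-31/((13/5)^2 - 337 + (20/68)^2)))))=267426150/1457454349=0.18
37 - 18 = 19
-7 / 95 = -0.07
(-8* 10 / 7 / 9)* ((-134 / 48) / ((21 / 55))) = 36850 / 3969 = 9.28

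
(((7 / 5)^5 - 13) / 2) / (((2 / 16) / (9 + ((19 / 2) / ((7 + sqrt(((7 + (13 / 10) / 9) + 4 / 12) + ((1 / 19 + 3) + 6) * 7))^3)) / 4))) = -42630333737611467564 / 162916847932165625 - 86481328753782 * sqrt(23017930) / 32583369586433125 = -274.40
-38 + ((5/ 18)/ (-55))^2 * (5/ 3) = -4469251/ 117612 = -38.00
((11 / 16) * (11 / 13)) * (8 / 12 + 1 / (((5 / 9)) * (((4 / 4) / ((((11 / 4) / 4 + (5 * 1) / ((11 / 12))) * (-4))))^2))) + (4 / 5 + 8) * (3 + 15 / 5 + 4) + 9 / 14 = 251968909 / 349440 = 721.06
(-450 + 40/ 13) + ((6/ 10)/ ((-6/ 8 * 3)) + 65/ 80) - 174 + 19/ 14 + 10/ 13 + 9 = -13306039/ 21840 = -609.25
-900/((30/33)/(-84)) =83160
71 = 71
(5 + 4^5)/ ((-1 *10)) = -1029/ 10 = -102.90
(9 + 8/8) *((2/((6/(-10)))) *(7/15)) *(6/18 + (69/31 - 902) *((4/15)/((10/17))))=6339.89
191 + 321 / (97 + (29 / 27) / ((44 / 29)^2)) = 194.29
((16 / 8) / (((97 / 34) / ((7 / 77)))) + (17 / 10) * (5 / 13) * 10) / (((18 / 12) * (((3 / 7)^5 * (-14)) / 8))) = -1759049432 / 10111959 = -173.96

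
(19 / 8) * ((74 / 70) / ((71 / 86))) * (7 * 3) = 90687 / 1420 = 63.86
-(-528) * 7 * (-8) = -29568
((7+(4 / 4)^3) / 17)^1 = 8 / 17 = 0.47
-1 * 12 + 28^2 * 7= 5476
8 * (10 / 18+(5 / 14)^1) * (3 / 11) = 460 / 231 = 1.99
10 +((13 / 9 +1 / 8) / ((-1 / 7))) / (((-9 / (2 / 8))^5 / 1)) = 43535647511 / 4353564672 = 10.00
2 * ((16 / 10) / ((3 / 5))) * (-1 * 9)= -48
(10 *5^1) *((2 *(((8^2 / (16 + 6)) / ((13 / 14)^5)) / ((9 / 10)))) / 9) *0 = 0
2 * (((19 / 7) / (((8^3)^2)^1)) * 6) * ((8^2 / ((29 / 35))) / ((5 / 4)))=57 / 7424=0.01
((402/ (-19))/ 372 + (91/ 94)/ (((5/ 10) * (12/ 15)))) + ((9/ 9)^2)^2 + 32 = 3915853/ 110732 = 35.36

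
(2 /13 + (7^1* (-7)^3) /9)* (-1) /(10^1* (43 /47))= 293233 /10062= 29.14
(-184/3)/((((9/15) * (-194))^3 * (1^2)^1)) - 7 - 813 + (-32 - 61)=-67494903494/73926513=-913.00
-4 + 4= 0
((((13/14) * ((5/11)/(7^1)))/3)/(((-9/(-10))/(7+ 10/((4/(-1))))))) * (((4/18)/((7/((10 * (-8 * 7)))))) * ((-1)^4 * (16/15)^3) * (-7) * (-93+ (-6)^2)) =-16187392/18711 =-865.13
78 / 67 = 1.16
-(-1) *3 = 3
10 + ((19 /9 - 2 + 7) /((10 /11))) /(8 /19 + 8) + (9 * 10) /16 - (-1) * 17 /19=596743 /34200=17.45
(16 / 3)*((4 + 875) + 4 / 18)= 126608 / 27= 4689.19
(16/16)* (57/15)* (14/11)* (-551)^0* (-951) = -252966/55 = -4599.38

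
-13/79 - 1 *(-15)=1172/79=14.84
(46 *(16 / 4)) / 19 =184 / 19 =9.68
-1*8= -8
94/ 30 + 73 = 1142/ 15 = 76.13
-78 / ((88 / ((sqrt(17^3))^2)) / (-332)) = 15903381 / 11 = 1445761.91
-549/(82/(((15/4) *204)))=-419985/82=-5121.77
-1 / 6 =-0.17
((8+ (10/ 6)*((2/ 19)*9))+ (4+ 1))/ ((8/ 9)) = 2493/ 152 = 16.40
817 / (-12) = -817 / 12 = -68.08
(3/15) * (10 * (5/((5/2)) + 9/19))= 94/19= 4.95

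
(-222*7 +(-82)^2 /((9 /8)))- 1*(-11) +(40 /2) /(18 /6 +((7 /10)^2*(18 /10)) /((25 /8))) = 136622695 /30771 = 4439.98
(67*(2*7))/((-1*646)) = -469/323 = -1.45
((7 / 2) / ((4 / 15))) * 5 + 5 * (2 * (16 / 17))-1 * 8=67.04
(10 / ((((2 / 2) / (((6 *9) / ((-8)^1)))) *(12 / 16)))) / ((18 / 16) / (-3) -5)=16.74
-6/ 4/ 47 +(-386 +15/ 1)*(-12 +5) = 244115/ 94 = 2596.97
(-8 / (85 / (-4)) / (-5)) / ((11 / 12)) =-384 / 4675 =-0.08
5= 5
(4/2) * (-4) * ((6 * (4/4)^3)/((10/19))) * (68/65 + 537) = -15947688/325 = -49069.81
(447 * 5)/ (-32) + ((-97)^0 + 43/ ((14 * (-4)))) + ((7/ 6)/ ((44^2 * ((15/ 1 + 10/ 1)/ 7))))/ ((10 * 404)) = -571686158657/ 8212512000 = -69.61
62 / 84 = 31 / 42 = 0.74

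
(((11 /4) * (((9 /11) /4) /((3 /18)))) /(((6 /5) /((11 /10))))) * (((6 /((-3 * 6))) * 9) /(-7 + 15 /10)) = 27 /16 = 1.69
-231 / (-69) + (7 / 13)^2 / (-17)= 3.33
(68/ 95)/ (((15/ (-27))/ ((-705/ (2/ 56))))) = 2416176/ 95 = 25433.43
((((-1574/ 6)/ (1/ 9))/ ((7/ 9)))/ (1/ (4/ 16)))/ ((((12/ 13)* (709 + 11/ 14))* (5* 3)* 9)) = -10231/ 1192440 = -0.01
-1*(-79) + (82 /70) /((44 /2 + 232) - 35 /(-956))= 671544331 /8500065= 79.00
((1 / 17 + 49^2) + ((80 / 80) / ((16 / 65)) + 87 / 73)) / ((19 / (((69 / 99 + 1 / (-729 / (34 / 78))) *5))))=6503541079595 / 14748240078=440.97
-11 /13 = -0.85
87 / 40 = 2.18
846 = 846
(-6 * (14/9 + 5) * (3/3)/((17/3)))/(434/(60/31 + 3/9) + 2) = -12449/346664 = -0.04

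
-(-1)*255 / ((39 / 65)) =425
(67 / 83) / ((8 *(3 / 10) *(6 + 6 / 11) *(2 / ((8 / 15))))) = 737 / 53784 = 0.01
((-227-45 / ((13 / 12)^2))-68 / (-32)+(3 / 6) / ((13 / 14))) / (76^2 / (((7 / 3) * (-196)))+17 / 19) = 2314466931 / 103396904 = 22.38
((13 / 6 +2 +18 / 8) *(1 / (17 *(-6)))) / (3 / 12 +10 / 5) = -77 / 2754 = -0.03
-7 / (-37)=7 / 37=0.19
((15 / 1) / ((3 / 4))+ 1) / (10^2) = 21 / 100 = 0.21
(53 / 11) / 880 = 53 / 9680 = 0.01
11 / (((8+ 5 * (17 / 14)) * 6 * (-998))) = -77 / 589818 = -0.00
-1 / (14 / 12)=-0.86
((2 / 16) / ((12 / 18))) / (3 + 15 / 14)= 7 / 152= 0.05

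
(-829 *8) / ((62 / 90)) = -9627.10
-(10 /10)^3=-1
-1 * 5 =-5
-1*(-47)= 47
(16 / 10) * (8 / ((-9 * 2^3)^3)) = -1 / 29160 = -0.00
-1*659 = -659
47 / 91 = 0.52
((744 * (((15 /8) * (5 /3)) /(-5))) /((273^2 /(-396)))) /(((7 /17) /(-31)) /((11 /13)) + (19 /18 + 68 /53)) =113150715480 /106380152333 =1.06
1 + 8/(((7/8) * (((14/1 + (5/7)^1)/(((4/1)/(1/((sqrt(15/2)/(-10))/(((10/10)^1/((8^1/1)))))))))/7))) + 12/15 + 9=-27.32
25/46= 0.54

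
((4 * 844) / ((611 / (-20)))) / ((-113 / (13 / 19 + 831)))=1066951040 / 1311817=813.34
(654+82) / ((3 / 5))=3680 / 3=1226.67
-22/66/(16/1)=-1/48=-0.02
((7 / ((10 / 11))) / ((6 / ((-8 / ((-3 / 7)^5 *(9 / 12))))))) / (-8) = -1294139 / 10935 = -118.35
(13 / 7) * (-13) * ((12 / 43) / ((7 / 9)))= -18252 / 2107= -8.66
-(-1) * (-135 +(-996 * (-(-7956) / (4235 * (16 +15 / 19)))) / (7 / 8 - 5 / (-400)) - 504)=-14667335721 / 19183703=-764.57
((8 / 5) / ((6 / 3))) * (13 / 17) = 52 / 85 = 0.61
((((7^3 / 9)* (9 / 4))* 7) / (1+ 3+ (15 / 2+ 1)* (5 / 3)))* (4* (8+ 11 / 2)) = 194481 / 109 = 1784.23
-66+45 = -21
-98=-98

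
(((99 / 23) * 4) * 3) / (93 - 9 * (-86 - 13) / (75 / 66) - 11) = 7425 / 124499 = 0.06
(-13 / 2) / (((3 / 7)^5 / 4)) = -436982 / 243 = -1798.28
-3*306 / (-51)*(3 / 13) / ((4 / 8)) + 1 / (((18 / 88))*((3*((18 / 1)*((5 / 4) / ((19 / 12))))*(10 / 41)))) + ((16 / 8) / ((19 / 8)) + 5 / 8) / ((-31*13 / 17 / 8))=8.28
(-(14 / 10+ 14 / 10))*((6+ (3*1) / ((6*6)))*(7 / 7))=-511 / 30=-17.03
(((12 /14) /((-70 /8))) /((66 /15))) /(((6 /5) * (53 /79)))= -0.03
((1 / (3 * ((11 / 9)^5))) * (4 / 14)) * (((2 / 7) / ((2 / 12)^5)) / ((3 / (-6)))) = -155.16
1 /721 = 0.00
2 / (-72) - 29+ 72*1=1547 / 36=42.97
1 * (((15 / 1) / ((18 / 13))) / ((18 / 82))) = 2665 / 54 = 49.35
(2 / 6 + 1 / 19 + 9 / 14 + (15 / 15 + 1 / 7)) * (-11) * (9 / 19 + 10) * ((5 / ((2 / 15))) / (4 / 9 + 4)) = -2111.07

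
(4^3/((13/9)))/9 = 4.92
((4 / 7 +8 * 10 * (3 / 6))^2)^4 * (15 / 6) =105800258559305482240 / 5764801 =18352803255360.50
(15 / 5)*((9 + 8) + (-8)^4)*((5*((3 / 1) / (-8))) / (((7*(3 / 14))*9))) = -6855 / 4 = -1713.75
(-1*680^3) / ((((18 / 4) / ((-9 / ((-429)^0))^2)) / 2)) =-11319552000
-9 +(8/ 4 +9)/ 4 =-6.25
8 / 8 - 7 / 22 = 15 / 22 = 0.68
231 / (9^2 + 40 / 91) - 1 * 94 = -675613 / 7411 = -91.16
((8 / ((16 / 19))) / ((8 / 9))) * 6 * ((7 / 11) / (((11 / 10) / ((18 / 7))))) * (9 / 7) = 207765 / 1694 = 122.65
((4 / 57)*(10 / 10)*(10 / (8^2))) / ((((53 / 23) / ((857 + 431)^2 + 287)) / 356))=5660743095 / 2014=2810696.67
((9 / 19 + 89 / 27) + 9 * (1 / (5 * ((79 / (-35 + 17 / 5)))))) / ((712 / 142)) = 694309 / 1141425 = 0.61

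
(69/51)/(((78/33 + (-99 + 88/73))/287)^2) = 1221582267983/99829272737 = 12.24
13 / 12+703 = 8449 / 12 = 704.08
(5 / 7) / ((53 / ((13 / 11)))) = 65 / 4081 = 0.02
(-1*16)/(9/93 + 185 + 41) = -0.07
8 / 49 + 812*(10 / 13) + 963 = 1011415 / 637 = 1587.78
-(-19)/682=19/682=0.03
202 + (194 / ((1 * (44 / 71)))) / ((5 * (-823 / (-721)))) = 23252587 / 90530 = 256.85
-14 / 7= -2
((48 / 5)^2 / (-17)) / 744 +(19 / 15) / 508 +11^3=26724653461 / 20078700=1331.00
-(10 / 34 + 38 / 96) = -563 / 816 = -0.69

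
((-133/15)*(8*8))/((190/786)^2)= -23064384/2375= -9711.32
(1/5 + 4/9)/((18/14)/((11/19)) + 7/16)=35728/147375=0.24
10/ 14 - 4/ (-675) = 3403/ 4725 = 0.72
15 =15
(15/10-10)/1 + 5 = -7/2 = -3.50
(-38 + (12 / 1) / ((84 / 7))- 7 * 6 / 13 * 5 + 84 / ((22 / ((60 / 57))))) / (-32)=133499 / 86944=1.54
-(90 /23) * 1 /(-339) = 0.01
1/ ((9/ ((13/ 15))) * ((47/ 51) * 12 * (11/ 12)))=221/ 23265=0.01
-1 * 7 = -7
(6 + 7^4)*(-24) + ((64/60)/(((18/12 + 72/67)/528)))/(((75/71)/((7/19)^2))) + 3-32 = -2698059982099/46704375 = -57768.89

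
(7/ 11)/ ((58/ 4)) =14/ 319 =0.04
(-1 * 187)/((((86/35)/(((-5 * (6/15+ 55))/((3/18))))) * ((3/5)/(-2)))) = -18129650/43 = -421619.77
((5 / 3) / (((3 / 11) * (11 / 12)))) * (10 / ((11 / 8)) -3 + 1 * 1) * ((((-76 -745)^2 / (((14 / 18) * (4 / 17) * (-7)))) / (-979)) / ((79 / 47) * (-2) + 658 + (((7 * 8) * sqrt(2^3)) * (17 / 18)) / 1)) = 36491074670480895 / 1198432886172676 -1684657575646515 * sqrt(2) / 342409396049336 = 23.49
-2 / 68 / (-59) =1 / 2006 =0.00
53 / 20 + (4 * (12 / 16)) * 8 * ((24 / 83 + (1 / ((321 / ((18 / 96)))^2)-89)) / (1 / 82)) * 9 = -119448090703511 / 76021360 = -1571243.80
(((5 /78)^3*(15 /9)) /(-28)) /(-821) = 625 /32727004128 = 0.00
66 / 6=11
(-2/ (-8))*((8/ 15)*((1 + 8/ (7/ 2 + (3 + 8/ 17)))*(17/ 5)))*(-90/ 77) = -34612/ 30415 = -1.14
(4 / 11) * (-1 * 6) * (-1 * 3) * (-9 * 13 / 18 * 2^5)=-14976 / 11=-1361.45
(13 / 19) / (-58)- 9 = -9931 / 1102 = -9.01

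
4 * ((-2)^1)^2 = 16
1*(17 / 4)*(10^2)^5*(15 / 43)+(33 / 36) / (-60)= 458999999999527 / 30960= 14825581395.33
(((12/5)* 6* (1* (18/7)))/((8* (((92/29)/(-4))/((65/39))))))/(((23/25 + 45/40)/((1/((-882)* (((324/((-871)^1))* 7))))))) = -1262950/609827589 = -0.00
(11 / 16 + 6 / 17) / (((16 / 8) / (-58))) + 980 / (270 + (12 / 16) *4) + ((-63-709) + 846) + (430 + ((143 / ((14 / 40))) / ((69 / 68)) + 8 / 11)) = 5515759551 / 6262256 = 880.79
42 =42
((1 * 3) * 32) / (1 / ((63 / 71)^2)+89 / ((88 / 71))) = 1.31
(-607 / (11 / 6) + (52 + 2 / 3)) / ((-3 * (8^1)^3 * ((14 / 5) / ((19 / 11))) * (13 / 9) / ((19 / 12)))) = 4146085 / 33825792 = 0.12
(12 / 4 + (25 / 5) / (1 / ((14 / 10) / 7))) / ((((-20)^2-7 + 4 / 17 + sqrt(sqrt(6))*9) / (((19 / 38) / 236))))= -116236674225*6^(1 / 4) / 235660578099126802-60886809*6^(3 / 4) / 235660578099126802 + 2660315805*sqrt(6) / 235660578099126802 + 5078706975125 / 235660578099126802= 0.00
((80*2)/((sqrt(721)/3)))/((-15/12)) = -384*sqrt(721)/721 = -14.30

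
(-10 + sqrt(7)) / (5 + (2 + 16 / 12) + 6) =-30 / 43 + 3 * sqrt(7) / 43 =-0.51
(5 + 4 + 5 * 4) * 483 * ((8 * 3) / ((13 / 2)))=672336 / 13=51718.15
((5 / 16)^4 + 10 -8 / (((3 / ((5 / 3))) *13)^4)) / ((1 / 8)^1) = 122923862465185 / 1535088402432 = 80.08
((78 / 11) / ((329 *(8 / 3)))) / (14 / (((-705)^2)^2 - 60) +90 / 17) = 491350328773785 / 321845581873549888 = 0.00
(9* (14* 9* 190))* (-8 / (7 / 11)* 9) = -24377760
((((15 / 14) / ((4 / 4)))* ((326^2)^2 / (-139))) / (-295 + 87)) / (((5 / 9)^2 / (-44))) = -3773804274306 / 63245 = -59669606.68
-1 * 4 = -4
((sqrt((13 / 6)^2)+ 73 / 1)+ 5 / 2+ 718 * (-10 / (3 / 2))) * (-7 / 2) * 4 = 65926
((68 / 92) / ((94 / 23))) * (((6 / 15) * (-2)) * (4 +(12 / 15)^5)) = -459816 / 734375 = -0.63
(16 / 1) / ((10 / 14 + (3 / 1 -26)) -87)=-112 / 765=-0.15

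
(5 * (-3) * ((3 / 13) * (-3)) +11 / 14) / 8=2033 / 1456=1.40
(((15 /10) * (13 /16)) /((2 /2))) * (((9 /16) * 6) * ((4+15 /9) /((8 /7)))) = 41769 /2048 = 20.40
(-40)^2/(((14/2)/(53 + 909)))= 219885.71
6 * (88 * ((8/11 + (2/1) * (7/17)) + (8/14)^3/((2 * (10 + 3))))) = 62356512/75803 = 822.61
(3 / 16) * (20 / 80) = 3 / 64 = 0.05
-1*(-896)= 896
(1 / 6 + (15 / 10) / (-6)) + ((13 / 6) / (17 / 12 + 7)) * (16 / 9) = 1361 / 3636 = 0.37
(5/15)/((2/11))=11/6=1.83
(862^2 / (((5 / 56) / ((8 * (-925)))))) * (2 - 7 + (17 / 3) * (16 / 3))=-13979451485440 / 9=-1553272387271.11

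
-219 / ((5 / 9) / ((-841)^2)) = -1394050851 / 5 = -278810170.20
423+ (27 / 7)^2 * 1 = 21456 / 49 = 437.88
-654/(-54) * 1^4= 12.11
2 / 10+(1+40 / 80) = 17 / 10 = 1.70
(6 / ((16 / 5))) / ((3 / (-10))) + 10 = 15 / 4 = 3.75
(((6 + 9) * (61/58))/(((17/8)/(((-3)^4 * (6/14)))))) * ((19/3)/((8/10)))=7040925/3451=2040.26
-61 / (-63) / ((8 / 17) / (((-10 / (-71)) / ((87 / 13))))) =67405 / 1556604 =0.04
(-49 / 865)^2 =2401 / 748225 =0.00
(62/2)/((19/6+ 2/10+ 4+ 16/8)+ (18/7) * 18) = 210/377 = 0.56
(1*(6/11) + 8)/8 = 47/44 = 1.07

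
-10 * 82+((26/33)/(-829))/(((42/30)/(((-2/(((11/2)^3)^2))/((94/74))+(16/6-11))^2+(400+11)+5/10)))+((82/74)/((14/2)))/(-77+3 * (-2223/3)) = -834129135971677334287343828537/1016825707899405498200544900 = -820.33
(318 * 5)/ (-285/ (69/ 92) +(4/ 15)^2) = -178875/ 42742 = -4.18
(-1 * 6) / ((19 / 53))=-318 / 19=-16.74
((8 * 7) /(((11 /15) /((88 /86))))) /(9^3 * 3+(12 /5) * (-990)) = -160 /387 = -0.41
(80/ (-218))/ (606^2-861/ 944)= -37760/ 37787021607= -0.00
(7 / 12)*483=1127 / 4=281.75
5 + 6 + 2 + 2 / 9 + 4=155 / 9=17.22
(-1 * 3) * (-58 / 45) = 58 / 15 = 3.87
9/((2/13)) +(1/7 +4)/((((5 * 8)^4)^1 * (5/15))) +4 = 62.50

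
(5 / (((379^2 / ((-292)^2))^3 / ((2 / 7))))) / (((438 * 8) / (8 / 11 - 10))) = -180440151454720 / 228205435790926517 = -0.00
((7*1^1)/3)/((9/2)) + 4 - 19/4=-25/108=-0.23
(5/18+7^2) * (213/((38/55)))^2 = 13525885175/2888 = 4683478.25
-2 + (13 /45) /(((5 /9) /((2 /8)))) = -187 /100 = -1.87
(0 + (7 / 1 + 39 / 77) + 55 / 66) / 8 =3853 / 3696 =1.04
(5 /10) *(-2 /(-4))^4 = 1 /32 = 0.03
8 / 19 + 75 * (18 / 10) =2573 / 19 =135.42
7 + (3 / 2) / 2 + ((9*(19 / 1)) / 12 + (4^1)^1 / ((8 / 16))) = 30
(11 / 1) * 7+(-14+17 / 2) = 143 / 2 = 71.50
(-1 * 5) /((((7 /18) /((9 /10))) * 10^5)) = -81 /700000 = -0.00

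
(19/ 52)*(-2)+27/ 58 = -0.27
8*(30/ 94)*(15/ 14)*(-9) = -8100/ 329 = -24.62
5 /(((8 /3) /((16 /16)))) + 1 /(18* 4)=17 /9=1.89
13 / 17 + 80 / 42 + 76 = 28085 / 357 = 78.67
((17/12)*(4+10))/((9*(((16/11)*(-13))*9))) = -1309/101088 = -0.01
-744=-744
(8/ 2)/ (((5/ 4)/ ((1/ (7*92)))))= 4/ 805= 0.00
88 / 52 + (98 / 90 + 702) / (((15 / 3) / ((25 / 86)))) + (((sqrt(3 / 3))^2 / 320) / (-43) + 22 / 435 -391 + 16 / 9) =-1798005593 / 5187520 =-346.60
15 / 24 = 0.62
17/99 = 0.17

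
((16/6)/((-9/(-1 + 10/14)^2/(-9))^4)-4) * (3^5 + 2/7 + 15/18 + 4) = -360439276222/363182463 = -992.45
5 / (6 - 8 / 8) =1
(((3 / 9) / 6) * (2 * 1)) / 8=1 / 72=0.01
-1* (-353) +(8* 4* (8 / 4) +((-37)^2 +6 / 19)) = 33940 / 19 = 1786.32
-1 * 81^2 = -6561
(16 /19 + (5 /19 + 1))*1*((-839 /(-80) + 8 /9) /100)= 0.24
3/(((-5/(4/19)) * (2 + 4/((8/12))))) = -3/190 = -0.02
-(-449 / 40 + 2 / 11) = 11.04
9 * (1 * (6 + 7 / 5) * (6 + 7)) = 865.80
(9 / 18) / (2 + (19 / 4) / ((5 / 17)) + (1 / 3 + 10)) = 30 / 1709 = 0.02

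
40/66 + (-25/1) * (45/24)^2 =-184345/2112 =-87.28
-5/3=-1.67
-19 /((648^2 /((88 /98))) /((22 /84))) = -2299 /216040608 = -0.00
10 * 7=70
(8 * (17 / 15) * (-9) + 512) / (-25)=-2152 / 125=-17.22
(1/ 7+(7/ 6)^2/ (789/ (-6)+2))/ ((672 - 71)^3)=617/ 1012035356262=0.00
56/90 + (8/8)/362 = 10181/16290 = 0.62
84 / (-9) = -28 / 3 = -9.33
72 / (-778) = -36 / 389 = -0.09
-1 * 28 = -28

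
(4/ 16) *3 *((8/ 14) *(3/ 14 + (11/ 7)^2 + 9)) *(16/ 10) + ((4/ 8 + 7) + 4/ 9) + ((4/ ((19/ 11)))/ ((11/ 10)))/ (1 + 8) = 16.19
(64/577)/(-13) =-64/7501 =-0.01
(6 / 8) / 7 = 3 / 28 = 0.11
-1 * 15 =-15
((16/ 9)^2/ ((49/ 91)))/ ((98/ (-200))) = -332800/ 27783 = -11.98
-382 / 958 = -191 / 479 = -0.40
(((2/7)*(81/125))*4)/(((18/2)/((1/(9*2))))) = 4/875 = 0.00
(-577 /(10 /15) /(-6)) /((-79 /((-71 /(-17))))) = -40967 /5372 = -7.63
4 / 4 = 1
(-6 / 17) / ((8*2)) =-3 / 136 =-0.02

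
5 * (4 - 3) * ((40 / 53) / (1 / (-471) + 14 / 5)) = 471000 / 349217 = 1.35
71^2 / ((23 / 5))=25205 / 23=1095.87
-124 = -124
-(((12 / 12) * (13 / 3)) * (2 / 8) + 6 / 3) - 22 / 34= -761 / 204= -3.73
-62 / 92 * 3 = -93 / 46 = -2.02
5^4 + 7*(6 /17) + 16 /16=10684 /17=628.47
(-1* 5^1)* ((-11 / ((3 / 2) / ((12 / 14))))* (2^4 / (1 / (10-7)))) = 10560 / 7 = 1508.57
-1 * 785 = -785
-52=-52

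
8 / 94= 4 / 47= 0.09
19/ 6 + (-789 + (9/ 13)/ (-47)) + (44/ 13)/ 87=-27847505/ 35438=-785.81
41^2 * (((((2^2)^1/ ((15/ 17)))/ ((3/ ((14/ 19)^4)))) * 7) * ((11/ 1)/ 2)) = 169063360928/ 5864445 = 28828.54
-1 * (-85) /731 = 5 /43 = 0.12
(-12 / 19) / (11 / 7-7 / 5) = -3.68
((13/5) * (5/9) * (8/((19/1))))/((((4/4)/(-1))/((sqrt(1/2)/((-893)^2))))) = -52 * sqrt(2)/136363779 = -0.00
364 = 364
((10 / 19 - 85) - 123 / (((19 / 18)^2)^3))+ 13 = -7546045994 / 47045881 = -160.40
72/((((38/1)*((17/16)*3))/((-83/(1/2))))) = -31872/323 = -98.67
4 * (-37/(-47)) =148/47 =3.15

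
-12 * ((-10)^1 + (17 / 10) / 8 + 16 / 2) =429 / 20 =21.45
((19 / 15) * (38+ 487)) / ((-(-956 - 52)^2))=-95 / 145152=-0.00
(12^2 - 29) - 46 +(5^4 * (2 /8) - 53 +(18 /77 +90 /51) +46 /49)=6420963 /36652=175.19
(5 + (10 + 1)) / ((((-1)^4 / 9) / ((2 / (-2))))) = -144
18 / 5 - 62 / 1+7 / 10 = -57.70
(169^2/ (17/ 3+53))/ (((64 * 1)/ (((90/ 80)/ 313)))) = 771147/ 28205056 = 0.03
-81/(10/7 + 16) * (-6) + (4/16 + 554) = 142041/244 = 582.14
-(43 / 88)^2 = -0.24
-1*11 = -11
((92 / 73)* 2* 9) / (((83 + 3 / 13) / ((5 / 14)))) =26910 / 276451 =0.10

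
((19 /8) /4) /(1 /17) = 323 /32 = 10.09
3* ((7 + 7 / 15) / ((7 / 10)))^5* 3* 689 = 23119003648 / 27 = 856259394.37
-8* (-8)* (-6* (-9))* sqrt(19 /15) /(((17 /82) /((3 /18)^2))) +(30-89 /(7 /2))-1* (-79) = 585 /7 +2624* sqrt(285) /85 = 604.73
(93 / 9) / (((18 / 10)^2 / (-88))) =-68200 / 243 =-280.66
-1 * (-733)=733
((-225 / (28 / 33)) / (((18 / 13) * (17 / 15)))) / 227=-160875 / 216104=-0.74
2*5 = 10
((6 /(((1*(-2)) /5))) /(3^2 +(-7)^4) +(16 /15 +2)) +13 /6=18896 /3615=5.23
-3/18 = -0.17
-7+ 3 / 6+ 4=-5 / 2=-2.50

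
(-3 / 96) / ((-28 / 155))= 155 / 896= 0.17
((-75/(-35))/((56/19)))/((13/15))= 4275/5096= 0.84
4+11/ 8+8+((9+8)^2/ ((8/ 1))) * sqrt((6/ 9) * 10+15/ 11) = 107/ 8+289 * sqrt(8745)/ 264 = 115.75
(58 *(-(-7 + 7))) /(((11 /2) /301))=0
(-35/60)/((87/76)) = -133/261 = -0.51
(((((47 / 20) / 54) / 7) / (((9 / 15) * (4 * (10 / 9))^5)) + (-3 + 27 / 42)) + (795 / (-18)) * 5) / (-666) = 3839590297211 / 11457331200000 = 0.34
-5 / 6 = -0.83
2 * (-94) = -188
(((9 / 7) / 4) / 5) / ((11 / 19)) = 171 / 1540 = 0.11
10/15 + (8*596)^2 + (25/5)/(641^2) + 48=28022749005473/1232643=22733872.67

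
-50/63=-0.79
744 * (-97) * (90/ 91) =-6495120/ 91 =-71374.95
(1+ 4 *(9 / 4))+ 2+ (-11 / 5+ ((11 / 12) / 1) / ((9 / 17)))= 11.53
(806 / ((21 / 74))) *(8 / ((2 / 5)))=1192880 / 21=56803.81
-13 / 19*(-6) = 4.11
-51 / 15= -17 / 5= -3.40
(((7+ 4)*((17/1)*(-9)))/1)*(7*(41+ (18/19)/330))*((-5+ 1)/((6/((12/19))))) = 367121664/1805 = 203391.50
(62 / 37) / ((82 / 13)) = 403 / 1517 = 0.27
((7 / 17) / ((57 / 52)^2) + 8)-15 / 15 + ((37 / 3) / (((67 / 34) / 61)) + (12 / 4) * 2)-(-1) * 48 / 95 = 7320346097 / 18503055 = 395.63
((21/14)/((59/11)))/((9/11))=0.34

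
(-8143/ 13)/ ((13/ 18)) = -146574/ 169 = -867.30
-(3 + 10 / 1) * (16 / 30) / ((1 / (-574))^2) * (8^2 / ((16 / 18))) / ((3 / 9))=-2467116288 / 5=-493423257.60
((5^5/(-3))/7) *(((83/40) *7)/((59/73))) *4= -3786875/354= -10697.39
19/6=3.17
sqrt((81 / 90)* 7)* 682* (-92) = -94116* sqrt(70) / 5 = -157486.19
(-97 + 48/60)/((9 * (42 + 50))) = -481/4140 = -0.12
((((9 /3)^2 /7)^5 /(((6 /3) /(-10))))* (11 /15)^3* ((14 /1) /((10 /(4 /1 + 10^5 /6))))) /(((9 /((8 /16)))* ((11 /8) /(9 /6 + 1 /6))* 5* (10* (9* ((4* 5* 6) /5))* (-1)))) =1512863 /1500625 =1.01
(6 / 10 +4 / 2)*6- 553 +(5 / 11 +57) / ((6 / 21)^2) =166.42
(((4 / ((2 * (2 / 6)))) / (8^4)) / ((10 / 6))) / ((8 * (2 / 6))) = 27 / 81920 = 0.00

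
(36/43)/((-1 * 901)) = -36/38743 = -0.00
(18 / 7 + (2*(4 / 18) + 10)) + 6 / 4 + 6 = 2585 / 126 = 20.52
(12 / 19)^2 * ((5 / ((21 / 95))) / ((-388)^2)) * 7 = 75 / 178771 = 0.00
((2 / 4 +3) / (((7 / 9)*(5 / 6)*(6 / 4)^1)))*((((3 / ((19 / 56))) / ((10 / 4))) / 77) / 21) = 288 / 36575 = 0.01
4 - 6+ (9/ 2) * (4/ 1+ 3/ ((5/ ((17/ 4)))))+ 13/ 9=10411/ 360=28.92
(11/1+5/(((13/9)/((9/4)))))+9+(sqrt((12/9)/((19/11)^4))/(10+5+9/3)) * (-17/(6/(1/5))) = 1445/52 - 2057 * sqrt(3)/292410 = 27.78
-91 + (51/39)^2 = -15090/169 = -89.29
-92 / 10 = -46 / 5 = -9.20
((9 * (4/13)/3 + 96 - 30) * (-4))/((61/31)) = -107880/793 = -136.04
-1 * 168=-168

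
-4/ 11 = -0.36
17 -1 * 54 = -37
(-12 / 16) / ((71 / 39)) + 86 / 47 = 18925 / 13348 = 1.42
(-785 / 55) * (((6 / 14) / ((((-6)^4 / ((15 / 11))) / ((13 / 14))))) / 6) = -10205 / 10245312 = -0.00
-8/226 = -4/113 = -0.04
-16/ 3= -5.33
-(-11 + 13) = -2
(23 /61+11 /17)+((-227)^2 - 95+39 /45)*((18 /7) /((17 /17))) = 4800453276 /36295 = 132262.11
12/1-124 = -112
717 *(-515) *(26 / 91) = -738510 / 7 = -105501.43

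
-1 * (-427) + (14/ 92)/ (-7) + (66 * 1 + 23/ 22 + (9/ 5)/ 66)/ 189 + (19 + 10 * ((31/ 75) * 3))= 31336061/ 68310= 458.73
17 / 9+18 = 19.89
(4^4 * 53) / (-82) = -6784 / 41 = -165.46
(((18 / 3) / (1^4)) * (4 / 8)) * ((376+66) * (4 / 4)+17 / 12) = 5321 / 4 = 1330.25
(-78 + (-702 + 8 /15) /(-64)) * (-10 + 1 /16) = 1705487 /2560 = 666.21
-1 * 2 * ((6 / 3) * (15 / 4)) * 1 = -15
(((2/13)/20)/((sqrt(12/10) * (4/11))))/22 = sqrt(30)/6240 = 0.00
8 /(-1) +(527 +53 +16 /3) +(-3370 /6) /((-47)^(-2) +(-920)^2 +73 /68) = 44041106169056 /76283758875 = 577.33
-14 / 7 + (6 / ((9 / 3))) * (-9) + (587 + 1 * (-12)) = 555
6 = 6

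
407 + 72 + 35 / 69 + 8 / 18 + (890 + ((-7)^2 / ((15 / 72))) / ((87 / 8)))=41768252 / 30015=1391.58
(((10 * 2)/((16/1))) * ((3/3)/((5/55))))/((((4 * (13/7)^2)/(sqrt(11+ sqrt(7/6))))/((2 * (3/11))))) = 245 * sqrt(6 * sqrt(42)+ 396)/2704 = 1.89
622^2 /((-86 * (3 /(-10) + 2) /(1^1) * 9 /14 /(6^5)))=-23398744320 /731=-32009226.16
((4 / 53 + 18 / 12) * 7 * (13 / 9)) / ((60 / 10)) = 15197 / 5724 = 2.65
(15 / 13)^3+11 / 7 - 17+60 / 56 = -394347 / 30758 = -12.82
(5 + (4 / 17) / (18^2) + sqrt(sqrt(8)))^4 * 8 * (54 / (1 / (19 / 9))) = 304 * (1377 * 2^(3 / 4) + 6886)^4 / 1198435061547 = 1818677.36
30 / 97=0.31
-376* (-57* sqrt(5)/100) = 5358* sqrt(5)/25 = 479.23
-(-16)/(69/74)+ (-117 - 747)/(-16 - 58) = 73616/2553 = 28.84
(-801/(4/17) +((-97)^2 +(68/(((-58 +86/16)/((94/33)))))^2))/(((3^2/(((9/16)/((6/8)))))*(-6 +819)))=4646497631515/7532234881776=0.62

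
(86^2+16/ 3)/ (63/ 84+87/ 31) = 393328/ 189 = 2081.10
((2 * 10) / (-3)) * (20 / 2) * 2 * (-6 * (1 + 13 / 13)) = 1600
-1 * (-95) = 95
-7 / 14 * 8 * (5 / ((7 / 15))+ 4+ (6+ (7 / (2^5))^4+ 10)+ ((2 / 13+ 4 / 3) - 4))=-8073642097 / 71565312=-112.82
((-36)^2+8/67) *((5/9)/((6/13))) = 2822300/1809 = 1560.14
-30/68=-15/34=-0.44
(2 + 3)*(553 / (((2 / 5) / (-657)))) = -9083025 / 2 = -4541512.50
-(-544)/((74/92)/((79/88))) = 247112/407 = 607.15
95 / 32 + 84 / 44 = 1717 / 352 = 4.88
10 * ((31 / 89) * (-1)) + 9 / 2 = 181 / 178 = 1.02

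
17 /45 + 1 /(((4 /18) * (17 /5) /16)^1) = 16489 /765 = 21.55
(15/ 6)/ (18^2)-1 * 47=-30451/ 648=-46.99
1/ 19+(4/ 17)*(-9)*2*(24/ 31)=-32305/ 10013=-3.23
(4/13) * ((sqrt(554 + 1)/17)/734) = 2 * sqrt(555)/81107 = 0.00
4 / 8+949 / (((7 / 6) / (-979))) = -11148845 / 14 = -796346.07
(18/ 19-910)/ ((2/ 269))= -2323084/ 19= -122267.58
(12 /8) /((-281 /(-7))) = 21 /562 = 0.04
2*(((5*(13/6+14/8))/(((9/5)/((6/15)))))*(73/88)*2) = 17155/1188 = 14.44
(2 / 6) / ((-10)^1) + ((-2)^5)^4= 31457279 / 30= 1048575.97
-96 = -96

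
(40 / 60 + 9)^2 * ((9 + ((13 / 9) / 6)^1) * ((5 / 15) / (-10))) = -419659 / 14580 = -28.78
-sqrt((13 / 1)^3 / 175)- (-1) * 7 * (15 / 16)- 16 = -151 / 16- 13 * sqrt(91) / 35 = -12.98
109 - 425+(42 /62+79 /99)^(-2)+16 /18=-58061126575 /184525056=-314.65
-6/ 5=-1.20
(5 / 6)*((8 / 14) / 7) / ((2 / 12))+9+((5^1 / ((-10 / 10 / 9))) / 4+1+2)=227 / 196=1.16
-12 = -12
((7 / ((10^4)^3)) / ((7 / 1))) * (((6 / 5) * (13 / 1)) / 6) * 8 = 13 / 625000000000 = 0.00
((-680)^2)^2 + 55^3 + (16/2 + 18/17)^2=61792224746091/289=213813926457.06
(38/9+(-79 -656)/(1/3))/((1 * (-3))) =19807/27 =733.59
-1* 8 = -8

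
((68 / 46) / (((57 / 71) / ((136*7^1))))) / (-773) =-2298128 / 1013403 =-2.27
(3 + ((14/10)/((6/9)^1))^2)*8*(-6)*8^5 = -11654922.24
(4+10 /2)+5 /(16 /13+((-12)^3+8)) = 201031 /22344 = 9.00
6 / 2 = 3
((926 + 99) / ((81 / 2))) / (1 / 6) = 4100 / 27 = 151.85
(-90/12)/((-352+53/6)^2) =-270/4239481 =-0.00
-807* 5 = -4035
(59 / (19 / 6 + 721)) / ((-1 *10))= -177 / 21725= -0.01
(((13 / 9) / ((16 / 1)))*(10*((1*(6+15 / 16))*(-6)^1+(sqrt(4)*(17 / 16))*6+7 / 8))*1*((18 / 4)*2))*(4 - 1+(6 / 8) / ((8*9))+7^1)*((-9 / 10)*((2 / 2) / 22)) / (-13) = -20181 / 2816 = -7.17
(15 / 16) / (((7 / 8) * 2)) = 15 / 28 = 0.54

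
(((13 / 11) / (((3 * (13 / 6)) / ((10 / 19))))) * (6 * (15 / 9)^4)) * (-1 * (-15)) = 125000 / 1881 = 66.45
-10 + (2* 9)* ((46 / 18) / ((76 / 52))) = 408 / 19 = 21.47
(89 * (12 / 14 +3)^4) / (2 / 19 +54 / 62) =27858668661 / 1380575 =20179.03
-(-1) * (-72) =-72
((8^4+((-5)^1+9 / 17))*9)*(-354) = -221605416 / 17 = -13035612.71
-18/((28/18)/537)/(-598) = 43497/4186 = 10.39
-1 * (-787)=787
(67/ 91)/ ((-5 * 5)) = -67/ 2275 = -0.03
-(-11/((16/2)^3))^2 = -121/262144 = -0.00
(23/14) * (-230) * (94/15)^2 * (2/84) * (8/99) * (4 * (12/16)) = -18696976/218295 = -85.65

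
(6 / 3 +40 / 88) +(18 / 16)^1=315 / 88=3.58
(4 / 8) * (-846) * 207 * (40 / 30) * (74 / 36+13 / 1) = -1757706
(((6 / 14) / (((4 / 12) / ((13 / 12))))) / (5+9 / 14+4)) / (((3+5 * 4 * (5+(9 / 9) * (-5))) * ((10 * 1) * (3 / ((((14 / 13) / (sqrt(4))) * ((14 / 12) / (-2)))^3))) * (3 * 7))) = -0.00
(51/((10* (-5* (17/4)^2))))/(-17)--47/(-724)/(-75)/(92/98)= 612691/144372840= 0.00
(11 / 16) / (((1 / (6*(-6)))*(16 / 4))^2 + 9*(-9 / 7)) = -6237 / 104864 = -0.06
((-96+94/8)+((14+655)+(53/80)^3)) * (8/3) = 99846959/64000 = 1560.11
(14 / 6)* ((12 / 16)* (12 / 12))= 7 / 4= 1.75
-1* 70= -70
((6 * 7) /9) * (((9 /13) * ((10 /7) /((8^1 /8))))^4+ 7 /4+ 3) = 1565364259 /58778538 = 26.63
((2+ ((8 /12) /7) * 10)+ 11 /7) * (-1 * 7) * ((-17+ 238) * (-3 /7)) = 20995 /7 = 2999.29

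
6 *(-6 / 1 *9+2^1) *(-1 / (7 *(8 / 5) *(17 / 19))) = 3705 / 119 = 31.13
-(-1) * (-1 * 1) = -1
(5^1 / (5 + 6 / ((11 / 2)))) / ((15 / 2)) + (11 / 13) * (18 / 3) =5.19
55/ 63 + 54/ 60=1117/ 630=1.77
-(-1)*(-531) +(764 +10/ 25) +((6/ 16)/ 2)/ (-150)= 186719/ 800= 233.40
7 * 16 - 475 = -363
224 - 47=177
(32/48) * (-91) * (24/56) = -26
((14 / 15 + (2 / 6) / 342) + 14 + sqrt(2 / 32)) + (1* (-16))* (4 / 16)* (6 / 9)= 128431 / 10260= 12.52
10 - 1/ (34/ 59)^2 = 8079/ 1156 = 6.99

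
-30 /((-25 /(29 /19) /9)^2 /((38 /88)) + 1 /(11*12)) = -89919720 /23012707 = -3.91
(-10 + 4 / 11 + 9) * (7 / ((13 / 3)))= -147 / 143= -1.03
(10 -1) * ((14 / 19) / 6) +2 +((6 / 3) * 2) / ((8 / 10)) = 154 / 19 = 8.11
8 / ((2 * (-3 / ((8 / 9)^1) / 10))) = -320 / 27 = -11.85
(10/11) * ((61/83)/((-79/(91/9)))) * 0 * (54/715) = 0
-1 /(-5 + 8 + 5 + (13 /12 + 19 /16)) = -48 /493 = -0.10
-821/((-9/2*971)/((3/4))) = 821/5826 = 0.14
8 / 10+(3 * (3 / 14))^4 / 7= 1108453 / 1344560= 0.82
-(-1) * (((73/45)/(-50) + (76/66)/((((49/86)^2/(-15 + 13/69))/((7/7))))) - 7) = -11631356117/195252750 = -59.57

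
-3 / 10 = -0.30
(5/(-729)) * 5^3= -0.86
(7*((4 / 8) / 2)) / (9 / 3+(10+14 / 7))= 7 / 60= 0.12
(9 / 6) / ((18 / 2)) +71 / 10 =109 / 15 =7.27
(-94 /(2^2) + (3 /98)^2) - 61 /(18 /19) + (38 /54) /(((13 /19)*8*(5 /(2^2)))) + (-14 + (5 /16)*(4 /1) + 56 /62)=-13014553912 /130626405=-99.63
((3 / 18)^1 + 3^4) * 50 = 12175 / 3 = 4058.33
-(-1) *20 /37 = 20 /37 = 0.54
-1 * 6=-6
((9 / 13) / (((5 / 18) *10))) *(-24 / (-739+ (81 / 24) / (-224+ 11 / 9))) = 0.01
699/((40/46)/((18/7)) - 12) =-144693/2414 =-59.94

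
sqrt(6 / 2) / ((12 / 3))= 0.43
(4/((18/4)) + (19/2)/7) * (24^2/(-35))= -9056/245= -36.96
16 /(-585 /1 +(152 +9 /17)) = -34 /919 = -0.04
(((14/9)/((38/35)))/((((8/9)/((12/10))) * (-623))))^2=441/45751696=0.00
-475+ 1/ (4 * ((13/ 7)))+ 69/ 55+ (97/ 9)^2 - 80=-101339747/ 231660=-437.45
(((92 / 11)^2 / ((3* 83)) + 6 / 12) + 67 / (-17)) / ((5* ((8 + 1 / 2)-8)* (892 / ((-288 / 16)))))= 9711951 / 380730130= 0.03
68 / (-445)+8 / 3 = 3356 / 1335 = 2.51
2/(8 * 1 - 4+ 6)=1/5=0.20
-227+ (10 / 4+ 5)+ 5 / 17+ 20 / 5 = -7317 / 34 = -215.21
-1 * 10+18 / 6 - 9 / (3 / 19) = -64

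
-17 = -17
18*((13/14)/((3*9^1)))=13/21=0.62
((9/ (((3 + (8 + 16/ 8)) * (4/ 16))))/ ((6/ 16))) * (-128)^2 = 1572864/ 13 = 120989.54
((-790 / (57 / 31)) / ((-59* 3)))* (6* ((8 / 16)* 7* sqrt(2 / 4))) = 85715* sqrt(2) / 3363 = 36.04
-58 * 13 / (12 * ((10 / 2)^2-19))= -377 / 36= -10.47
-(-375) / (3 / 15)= 1875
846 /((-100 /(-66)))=13959 /25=558.36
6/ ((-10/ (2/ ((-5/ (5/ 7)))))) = 6/ 35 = 0.17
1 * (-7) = -7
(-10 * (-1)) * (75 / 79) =750 / 79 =9.49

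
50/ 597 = 0.08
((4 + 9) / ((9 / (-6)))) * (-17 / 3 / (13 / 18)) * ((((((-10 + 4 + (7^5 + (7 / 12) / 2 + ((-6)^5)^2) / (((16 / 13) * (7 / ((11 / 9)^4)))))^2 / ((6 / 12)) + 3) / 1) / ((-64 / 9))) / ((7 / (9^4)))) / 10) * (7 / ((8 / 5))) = -1924729222154354578.72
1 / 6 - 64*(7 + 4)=-4223 / 6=-703.83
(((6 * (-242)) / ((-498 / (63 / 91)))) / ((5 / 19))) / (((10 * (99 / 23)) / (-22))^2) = 2.00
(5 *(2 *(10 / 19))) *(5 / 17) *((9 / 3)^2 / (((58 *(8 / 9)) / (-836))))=-111375 / 493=-225.91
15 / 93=5 / 31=0.16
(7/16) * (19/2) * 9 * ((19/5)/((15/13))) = 98553/800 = 123.19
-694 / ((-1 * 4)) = 347 / 2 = 173.50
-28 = -28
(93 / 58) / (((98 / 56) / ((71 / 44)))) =6603 / 4466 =1.48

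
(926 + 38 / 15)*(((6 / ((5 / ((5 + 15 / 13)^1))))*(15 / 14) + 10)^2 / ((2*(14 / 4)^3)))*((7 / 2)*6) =29604242560 / 405769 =72958.36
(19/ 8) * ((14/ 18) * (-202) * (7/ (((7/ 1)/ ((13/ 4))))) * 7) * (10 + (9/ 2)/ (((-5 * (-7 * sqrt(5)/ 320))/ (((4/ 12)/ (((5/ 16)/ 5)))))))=-5588128 * sqrt(5)/ 15 - 6112015/ 72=-917918.04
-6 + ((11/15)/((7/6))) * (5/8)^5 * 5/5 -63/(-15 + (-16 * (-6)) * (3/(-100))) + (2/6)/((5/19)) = -294750727/256327680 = -1.15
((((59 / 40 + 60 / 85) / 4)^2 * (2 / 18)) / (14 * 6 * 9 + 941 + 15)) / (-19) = -2199289 / 2165896396800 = -0.00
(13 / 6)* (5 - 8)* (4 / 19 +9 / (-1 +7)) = -845 / 76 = -11.12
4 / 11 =0.36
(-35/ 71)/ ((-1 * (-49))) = -0.01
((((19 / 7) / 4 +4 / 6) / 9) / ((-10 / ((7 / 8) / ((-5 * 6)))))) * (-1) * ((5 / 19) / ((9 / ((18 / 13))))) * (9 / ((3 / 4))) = -113 / 533520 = -0.00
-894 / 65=-13.75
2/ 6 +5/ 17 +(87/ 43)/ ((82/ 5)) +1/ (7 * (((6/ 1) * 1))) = 0.77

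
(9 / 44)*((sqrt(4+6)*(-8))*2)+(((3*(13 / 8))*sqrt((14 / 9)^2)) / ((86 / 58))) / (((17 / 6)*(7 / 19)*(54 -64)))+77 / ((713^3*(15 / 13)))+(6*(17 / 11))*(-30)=-48732968613450799 / 174875875618620 -36*sqrt(10) / 11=-289.02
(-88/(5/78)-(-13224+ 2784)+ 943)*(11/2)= 550561/10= 55056.10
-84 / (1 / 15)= -1260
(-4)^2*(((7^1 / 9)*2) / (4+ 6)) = 112 / 45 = 2.49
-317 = -317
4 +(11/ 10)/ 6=251/ 60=4.18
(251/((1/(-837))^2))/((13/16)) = 2813485104/13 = 216421931.08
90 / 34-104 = -1723 / 17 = -101.35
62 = 62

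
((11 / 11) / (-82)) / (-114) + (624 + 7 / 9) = 624.78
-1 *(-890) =890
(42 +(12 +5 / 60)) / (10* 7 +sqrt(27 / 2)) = 22715 / 29319-649* sqrt(6) / 39092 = 0.73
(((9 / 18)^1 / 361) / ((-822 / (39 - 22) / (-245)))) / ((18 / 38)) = 0.01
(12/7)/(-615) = -4/1435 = -0.00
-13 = -13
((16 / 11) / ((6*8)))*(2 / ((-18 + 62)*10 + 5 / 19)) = 38 / 276045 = 0.00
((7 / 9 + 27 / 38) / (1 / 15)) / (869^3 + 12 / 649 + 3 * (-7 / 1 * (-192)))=1651705 / 48552494290194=0.00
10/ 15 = 2/ 3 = 0.67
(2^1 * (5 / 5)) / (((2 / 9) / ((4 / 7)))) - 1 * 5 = 1 / 7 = 0.14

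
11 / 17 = 0.65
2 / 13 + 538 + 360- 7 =11585 / 13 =891.15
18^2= 324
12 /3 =4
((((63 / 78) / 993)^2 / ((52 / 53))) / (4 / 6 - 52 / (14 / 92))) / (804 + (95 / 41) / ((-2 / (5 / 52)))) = -319431 / 129873944694787228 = -0.00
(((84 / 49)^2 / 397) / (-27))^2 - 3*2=-20434637030 / 3405772881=-6.00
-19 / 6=-3.17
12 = 12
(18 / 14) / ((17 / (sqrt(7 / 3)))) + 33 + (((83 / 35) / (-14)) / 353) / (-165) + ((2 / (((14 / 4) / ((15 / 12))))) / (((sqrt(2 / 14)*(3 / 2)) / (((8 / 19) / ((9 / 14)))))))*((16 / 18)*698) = 3*sqrt(21) / 119 + 941821733 / 28540050 + 893440*sqrt(7) / 4617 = 545.10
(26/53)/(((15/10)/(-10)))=-520/159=-3.27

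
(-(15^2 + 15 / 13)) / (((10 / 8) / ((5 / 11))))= -11760 / 143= -82.24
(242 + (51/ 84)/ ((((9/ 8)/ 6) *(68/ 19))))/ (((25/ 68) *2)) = 173434/ 525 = 330.35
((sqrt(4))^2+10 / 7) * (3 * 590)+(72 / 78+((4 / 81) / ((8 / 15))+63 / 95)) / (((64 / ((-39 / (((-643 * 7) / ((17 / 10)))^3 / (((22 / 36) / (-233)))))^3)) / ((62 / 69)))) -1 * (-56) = 9664.57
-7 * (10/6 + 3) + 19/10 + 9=-21.77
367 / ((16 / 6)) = 1101 / 8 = 137.62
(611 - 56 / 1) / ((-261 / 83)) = -15355 / 87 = -176.49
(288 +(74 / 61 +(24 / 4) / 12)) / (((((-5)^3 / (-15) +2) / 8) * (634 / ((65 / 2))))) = 11.50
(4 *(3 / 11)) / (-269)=-12 / 2959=-0.00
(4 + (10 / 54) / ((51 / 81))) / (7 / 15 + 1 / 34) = 8.66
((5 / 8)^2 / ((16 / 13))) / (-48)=-325 / 49152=-0.01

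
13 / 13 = 1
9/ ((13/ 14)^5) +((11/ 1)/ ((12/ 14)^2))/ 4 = 897146831/ 53466192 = 16.78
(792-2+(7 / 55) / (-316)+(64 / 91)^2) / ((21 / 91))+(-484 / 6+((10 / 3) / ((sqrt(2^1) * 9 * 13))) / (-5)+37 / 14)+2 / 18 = 333549564709 / 99639540-sqrt(2) / 351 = 3347.56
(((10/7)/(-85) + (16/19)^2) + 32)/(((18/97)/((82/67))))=5585418110/25904277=215.62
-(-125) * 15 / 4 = 1875 / 4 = 468.75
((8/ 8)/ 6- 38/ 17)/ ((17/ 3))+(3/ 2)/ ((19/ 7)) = 1030/ 5491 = 0.19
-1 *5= -5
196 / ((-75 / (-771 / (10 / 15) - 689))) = 361718 / 75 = 4822.91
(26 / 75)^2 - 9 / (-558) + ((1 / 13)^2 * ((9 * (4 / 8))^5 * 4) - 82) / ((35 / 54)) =-58.99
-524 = -524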